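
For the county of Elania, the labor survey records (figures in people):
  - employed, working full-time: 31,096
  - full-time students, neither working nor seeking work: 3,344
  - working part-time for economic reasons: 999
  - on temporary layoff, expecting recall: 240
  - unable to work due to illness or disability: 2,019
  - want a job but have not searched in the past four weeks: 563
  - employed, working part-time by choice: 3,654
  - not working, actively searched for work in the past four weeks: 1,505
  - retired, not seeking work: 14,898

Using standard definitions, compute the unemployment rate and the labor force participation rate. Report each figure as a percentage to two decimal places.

Employed = 31,096 + 999 + 3,654 = 35,749 (anyone who worked, including part-time for economic reasons, counts as employed).
Unemployed = 240 + 1,505 = 1,745 (jobless and actively searching, or on temporary layoff).
Labor force = 35,749 + 1,745 = 37,494.
Not in labor force = 3,344 + 2,019 + 563 + 14,898 = 20,824 (those not working and not actively searching are outside the labor force — including those who want a job but have given up searching).
Civilian working-age population = 37,494 + 20,824 = 58,318.
Unemployment rate = 1,745 / 37,494 = 4.65%.
Labor force participation rate = 37,494 / 58,318 = 64.29%.

Unemployment rate ≈ 4.65%; labor force participation rate ≈ 64.29%.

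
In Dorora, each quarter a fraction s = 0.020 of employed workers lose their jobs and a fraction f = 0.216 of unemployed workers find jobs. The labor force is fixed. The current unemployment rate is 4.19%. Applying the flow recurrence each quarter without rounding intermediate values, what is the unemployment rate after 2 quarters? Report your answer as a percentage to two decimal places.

Unemployment rate after two quarters ≈ 5.97%.

With a fixed labor force, u_{t+1} = u_t + s·(1−u_t) − f·u_t = u_t·(1−s−f) + s.
Here 1−s−f = 0.764 and s = 0.020.
u_1 = 0.041900 × 0.764 + 0.020 = 0.052012.
u_2 = 0.052012 × 0.764 + 0.020 = 0.059737.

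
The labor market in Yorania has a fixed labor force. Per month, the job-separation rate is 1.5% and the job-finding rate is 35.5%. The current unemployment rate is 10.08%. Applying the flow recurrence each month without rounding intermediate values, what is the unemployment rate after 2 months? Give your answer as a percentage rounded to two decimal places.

Unemployment rate after two months ≈ 6.45%.

With a fixed labor force, u_{t+1} = u_t + s·(1−u_t) − f·u_t = u_t·(1−s−f) + s.
Here 1−s−f = 0.630 and s = 0.015.
u_1 = 0.100800 × 0.630 + 0.015 = 0.078504.
u_2 = 0.078504 × 0.630 + 0.015 = 0.064458.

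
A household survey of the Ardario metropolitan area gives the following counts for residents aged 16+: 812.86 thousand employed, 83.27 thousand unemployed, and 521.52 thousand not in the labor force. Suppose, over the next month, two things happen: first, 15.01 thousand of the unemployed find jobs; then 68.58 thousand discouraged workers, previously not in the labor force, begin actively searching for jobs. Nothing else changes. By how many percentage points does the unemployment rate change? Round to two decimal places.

Initially, labor force = 812.86 + 83.27 = 896.13 thousand, so u = 83.27/896.13 = 9.29%.
After the first change, unemployed falls and employed rises by 15.01; labor force unchanged → E = 827.87, U = 68.26, labor force = 896.13 thousand.
After the second change, unemployed and labor force both rise by 68.58 → E = 827.87, U = 136.84, labor force = 964.71 thousand.
New unemployment rate = 136.84 / 964.71 = 14.18%.
Change = 14.18% − 9.29% = +4.89 percentage points.

The unemployment rate changes by +4.89 percentage points.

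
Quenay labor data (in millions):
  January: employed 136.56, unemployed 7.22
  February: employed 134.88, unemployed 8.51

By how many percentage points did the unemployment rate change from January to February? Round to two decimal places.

The unemployment rate changed by +0.91 percentage points.

January: labor force = 136.56 + 7.22 = 143.78; u = 7.22/143.78 = 5.02%.
February: labor force = 134.88 + 8.51 = 143.39; u = 8.51/143.39 = 5.93%.
Change = 5.93% − 5.02% = +0.91 pp.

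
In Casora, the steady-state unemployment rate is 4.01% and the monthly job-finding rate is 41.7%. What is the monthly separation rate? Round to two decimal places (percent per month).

Separation rate ≈ 1.74% per month.

From u* = s/(s+f): s = u·f/(1−u).
s = 0.0401 × 41.7 / (1 − 0.0401) = 1.6722 / 0.9599 ≈ 1.74% per month.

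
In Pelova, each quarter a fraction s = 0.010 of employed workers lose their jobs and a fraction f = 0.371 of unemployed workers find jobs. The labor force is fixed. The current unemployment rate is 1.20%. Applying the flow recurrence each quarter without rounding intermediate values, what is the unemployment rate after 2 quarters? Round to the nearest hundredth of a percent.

Unemployment rate after two quarters ≈ 2.08%.

With a fixed labor force, u_{t+1} = u_t + s·(1−u_t) − f·u_t = u_t·(1−s−f) + s.
Here 1−s−f = 0.619 and s = 0.010.
u_1 = 0.012000 × 0.619 + 0.010 = 0.017428.
u_2 = 0.017428 × 0.619 + 0.010 = 0.020788.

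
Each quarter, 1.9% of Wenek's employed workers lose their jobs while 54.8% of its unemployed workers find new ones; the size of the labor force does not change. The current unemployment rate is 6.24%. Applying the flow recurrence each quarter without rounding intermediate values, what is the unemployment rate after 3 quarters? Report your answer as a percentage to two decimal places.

With a fixed labor force, u_{t+1} = u_t + s·(1−u_t) − f·u_t = u_t·(1−s−f) + s.
Here 1−s−f = 0.433 and s = 0.019.
u_1 = 0.062400 × 0.433 + 0.019 = 0.046019.
u_2 = 0.046019 × 0.433 + 0.019 = 0.038926.
u_3 = 0.038926 × 0.433 + 0.019 = 0.035855.

Unemployment rate after three quarters ≈ 3.59%.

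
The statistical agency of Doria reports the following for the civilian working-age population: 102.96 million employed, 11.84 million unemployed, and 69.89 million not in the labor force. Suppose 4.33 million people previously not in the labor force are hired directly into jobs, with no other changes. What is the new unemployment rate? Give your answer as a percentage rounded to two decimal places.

Initially, labor force = 102.96 + 11.84 = 114.80 million, so u = 11.84/114.80 = 10.31%.
After the change, employed and labor force both rise by 4.33; unemployed unchanged → E = 107.29, U = 11.84, labor force = 119.13 million.
New unemployment rate = 11.84 / 119.13 = 9.94%.

New unemployment rate ≈ 9.94%.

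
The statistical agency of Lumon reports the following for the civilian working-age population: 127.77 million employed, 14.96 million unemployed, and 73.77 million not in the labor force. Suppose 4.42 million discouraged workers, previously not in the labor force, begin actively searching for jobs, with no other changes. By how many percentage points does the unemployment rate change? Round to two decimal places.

Initially, labor force = 127.77 + 14.96 = 142.73 million, so u = 14.96/142.73 = 10.48%.
After the change, unemployed and labor force both rise by 4.42 → E = 127.77, U = 19.38, labor force = 147.15 million.
New unemployment rate = 19.38 / 147.15 = 13.17%.
Change = 13.17% − 10.48% = +2.69 percentage points.

The unemployment rate changes by +2.69 percentage points.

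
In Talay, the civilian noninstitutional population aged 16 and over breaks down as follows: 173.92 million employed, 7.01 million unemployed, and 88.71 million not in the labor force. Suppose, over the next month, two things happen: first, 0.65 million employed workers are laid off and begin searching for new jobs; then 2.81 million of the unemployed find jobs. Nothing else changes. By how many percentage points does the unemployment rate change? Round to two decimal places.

The unemployment rate changes by −1.19 percentage points.

Initially, labor force = 173.92 + 7.01 = 180.93 million, so u = 7.01/180.93 = 3.87%.
After the first change, employed falls and unemployed rises by 0.65; labor force unchanged → E = 173.27, U = 7.66, labor force = 180.93 million.
After the second change, unemployed falls and employed rises by 2.81; labor force unchanged → E = 176.08, U = 4.85, labor force = 180.93 million.
New unemployment rate = 4.85 / 180.93 = 2.68%.
Change = 2.68% − 3.87% = −1.19 percentage points.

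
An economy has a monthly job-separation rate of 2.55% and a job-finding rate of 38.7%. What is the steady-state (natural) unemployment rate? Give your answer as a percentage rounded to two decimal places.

At steady state the flows balance: s·E = f·U, so U/(E+U) = s/(s+f).
u* = 2.55 / (2.55 + 38.7) = 2.55 / 41.25 = 6.18%.

Steady-state unemployment rate ≈ 6.18%.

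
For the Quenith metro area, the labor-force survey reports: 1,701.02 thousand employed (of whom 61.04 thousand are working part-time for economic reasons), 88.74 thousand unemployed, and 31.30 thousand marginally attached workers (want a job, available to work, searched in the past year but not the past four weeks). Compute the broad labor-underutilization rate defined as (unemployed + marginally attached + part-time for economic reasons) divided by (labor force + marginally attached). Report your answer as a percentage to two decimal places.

Labor force = 1,701.02 + 88.74 = 1,789.76 thousand.
Numerator = 88.74 + 31.30 + 61.04 = 181.08 thousand.
Denominator = 1,789.76 + 31.30 = 1,821.06 thousand.
Broad rate = 181.08 / 1,821.06 = 9.94%.

Broad underutilization rate ≈ 9.94%.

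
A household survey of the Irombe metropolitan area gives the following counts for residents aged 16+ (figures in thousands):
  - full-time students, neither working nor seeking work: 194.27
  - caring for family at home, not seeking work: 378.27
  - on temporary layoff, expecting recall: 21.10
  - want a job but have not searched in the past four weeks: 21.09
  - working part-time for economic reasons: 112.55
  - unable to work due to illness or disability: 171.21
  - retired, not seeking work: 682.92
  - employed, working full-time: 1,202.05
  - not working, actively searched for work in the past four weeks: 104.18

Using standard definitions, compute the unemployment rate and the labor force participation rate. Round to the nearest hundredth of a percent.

Employed = 112.55 + 1,202.05 = 1,314.60 thousand (anyone who worked, including part-time for economic reasons, counts as employed).
Unemployed = 21.10 + 104.18 = 125.28 thousand (jobless and actively searching, or on temporary layoff).
Labor force = 1,314.60 + 125.28 = 1,439.88 thousand.
Not in labor force = 194.27 + 378.27 + 21.09 + 171.21 + 682.92 = 1,447.76 thousand (those not working and not actively searching are outside the labor force — including those who want a job but have given up searching).
Civilian working-age population = 1,439.88 + 1,447.76 = 2,887.64 thousand.
Unemployment rate = 125.28 / 1,439.88 = 8.70%.
Labor force participation rate = 1,439.88 / 2,887.64 = 49.86%.

Unemployment rate ≈ 8.70%; labor force participation rate ≈ 49.86%.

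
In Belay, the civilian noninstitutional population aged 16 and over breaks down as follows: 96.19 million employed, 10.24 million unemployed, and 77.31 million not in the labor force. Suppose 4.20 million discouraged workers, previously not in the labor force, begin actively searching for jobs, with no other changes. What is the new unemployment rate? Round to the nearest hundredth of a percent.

Initially, labor force = 96.19 + 10.24 = 106.43 million, so u = 10.24/106.43 = 9.62%.
After the change, unemployed and labor force both rise by 4.20 → E = 96.19, U = 14.44, labor force = 110.63 million.
New unemployment rate = 14.44 / 110.63 = 13.05%.

New unemployment rate ≈ 13.05%.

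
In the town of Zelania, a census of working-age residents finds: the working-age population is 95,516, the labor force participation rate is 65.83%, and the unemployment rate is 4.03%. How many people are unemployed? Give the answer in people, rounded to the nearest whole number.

About 2,534 are unemployed.

Labor force = 0.6583 × 95,516 = 62,878.
Unemployed = 0.0403 × 62,878 ≈ 2,534.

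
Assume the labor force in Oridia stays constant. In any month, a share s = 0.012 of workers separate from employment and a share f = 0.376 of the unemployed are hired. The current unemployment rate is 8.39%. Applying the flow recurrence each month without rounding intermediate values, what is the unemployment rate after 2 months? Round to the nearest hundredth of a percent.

Unemployment rate after two months ≈ 5.08%.

With a fixed labor force, u_{t+1} = u_t + s·(1−u_t) − f·u_t = u_t·(1−s−f) + s.
Here 1−s−f = 0.612 and s = 0.012.
u_1 = 0.083900 × 0.612 + 0.012 = 0.063347.
u_2 = 0.063347 × 0.612 + 0.012 = 0.050768.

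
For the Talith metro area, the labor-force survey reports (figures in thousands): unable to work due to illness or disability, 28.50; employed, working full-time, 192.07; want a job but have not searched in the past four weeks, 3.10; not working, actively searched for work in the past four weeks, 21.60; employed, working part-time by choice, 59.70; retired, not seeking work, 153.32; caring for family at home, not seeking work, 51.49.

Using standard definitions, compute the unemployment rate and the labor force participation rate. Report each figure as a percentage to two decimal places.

Unemployment rate ≈ 7.90%; labor force participation rate ≈ 53.63%.

Employed = 192.07 + 59.70 = 251.77 thousand.
Unemployed = 21.60 thousand.
Labor force = 251.77 + 21.60 = 273.37 thousand.
Not in labor force = 28.50 + 3.10 + 153.32 + 51.49 = 236.41 thousand (those not working and not actively searching are outside the labor force — including those who want a job but have given up searching).
Civilian working-age population = 273.37 + 236.41 = 509.78 thousand.
Unemployment rate = 21.60 / 273.37 = 7.90%.
Labor force participation rate = 273.37 / 509.78 = 53.63%.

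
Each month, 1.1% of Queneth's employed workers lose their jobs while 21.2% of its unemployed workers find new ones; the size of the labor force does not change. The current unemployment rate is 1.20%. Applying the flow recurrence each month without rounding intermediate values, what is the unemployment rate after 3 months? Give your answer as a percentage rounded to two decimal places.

With a fixed labor force, u_{t+1} = u_t + s·(1−u_t) − f·u_t = u_t·(1−s−f) + s.
Here 1−s−f = 0.777 and s = 0.011.
u_1 = 0.012000 × 0.777 + 0.011 = 0.020324.
u_2 = 0.020324 × 0.777 + 0.011 = 0.026792.
u_3 = 0.026792 × 0.777 + 0.011 = 0.031817.

Unemployment rate after three months ≈ 3.18%.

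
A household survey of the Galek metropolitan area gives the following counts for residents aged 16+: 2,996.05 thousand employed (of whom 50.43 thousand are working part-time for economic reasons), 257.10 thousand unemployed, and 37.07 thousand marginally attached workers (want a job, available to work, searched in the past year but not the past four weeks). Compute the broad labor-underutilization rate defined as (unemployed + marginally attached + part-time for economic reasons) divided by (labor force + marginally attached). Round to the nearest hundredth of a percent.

Labor force = 2,996.05 + 257.10 = 3,253.15 thousand.
Numerator = 257.10 + 37.07 + 50.43 = 344.60 thousand.
Denominator = 3,253.15 + 37.07 = 3,290.22 thousand.
Broad rate = 344.60 / 3,290.22 = 10.47%.

Broad underutilization rate ≈ 10.47%.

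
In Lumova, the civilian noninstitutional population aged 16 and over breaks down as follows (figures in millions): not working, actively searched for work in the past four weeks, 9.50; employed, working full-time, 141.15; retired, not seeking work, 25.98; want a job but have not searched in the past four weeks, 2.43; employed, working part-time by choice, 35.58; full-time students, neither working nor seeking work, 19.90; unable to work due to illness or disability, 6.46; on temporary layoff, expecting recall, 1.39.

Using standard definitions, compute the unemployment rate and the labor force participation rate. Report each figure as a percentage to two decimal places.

Unemployment rate ≈ 5.80%; labor force participation rate ≈ 77.40%.

Employed = 141.15 + 35.58 = 176.73 million.
Unemployed = 9.50 + 1.39 = 10.89 million (jobless and actively searching, or on temporary layoff).
Labor force = 176.73 + 10.89 = 187.62 million.
Not in labor force = 25.98 + 2.43 + 19.90 + 6.46 = 54.77 million (those not working and not actively searching are outside the labor force — including those who want a job but have given up searching).
Civilian working-age population = 187.62 + 54.77 = 242.39 million.
Unemployment rate = 10.89 / 187.62 = 5.80%.
Labor force participation rate = 187.62 / 242.39 = 77.40%.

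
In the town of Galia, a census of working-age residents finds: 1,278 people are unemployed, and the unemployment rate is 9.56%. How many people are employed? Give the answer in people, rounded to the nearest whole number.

Labor force = U / u = 1,278 / 0.0956 ≈ 13,368.
Employed = labor force − unemployed = 13,368 − 1,278 = 12,090.

About 12,090 are employed.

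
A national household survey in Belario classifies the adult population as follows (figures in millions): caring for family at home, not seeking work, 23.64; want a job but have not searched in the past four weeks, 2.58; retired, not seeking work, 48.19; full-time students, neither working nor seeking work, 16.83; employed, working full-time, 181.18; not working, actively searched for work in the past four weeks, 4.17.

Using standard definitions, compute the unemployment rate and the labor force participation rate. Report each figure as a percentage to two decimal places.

Employed = 181.18 million.
Unemployed = 4.17 million.
Labor force = 181.18 + 4.17 = 185.35 million.
Not in labor force = 23.64 + 2.58 + 48.19 + 16.83 = 91.24 million (those not working and not actively searching are outside the labor force — including those who want a job but have given up searching).
Civilian working-age population = 185.35 + 91.24 = 276.59 million.
Unemployment rate = 4.17 / 185.35 = 2.25%.
Labor force participation rate = 185.35 / 276.59 = 67.01%.

Unemployment rate ≈ 2.25%; labor force participation rate ≈ 67.01%.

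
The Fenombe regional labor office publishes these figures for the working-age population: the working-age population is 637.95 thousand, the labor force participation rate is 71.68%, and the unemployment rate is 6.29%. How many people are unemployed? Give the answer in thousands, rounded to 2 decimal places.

About 28.76 thousand are unemployed.

Labor force = 0.7168 × 637.95 = 457.28 thousand.
Unemployed = 0.0629 × 457.28 ≈ 28.76 thousand.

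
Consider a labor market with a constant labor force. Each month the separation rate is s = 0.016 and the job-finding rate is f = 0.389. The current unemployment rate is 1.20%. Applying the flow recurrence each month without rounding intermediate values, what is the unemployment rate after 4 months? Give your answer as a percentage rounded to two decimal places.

With a fixed labor force, u_{t+1} = u_t + s·(1−u_t) − f·u_t = u_t·(1−s−f) + s.
Here 1−s−f = 0.595 and s = 0.016.
u_1 = 0.012000 × 0.595 + 0.016 = 0.023140.
u_2 = 0.023140 × 0.595 + 0.016 = 0.029768.
u_3 = 0.029768 × 0.595 + 0.016 = 0.033712.
u_4 = 0.033712 × 0.595 + 0.016 = 0.036059.

Unemployment rate after four months ≈ 3.61%.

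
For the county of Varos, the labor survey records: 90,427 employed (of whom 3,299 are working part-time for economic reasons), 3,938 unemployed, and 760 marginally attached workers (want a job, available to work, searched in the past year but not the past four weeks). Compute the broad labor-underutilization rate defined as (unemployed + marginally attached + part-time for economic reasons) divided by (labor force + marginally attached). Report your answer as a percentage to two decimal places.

Labor force = 90,427 + 3,938 = 94,365.
Numerator = 3,938 + 760 + 3,299 = 7,997.
Denominator = 94,365 + 760 = 95,125.
Broad rate = 7,997 / 95,125 = 8.41%.

Broad underutilization rate ≈ 8.41%.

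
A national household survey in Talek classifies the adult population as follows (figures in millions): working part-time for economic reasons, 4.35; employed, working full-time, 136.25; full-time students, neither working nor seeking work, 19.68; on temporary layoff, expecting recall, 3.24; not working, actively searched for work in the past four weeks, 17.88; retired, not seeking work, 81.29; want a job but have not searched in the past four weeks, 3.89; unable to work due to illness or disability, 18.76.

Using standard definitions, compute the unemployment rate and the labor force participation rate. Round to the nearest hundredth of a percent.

Employed = 4.35 + 136.25 = 140.60 million (anyone who worked, including part-time for economic reasons, counts as employed).
Unemployed = 3.24 + 17.88 = 21.12 million (jobless and actively searching, or on temporary layoff).
Labor force = 140.60 + 21.12 = 161.72 million.
Not in labor force = 19.68 + 81.29 + 3.89 + 18.76 = 123.62 million (those not working and not actively searching are outside the labor force — including those who want a job but have given up searching).
Civilian working-age population = 161.72 + 123.62 = 285.34 million.
Unemployment rate = 21.12 / 161.72 = 13.06%.
Labor force participation rate = 161.72 / 285.34 = 56.68%.

Unemployment rate ≈ 13.06%; labor force participation rate ≈ 56.68%.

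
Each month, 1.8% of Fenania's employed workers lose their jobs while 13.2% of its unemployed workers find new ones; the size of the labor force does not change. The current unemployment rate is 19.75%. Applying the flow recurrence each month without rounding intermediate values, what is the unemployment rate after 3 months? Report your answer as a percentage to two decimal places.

Unemployment rate after three months ≈ 16.76%.

With a fixed labor force, u_{t+1} = u_t + s·(1−u_t) − f·u_t = u_t·(1−s−f) + s.
Here 1−s−f = 0.850 and s = 0.018.
u_1 = 0.197500 × 0.850 + 0.018 = 0.185875.
u_2 = 0.185875 × 0.850 + 0.018 = 0.175994.
u_3 = 0.175994 × 0.850 + 0.018 = 0.167595.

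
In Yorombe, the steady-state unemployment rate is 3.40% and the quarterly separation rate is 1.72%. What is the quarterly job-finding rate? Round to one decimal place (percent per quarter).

Job-finding rate ≈ 48.9% per quarter.

From u* = s/(s+f): f = s·(1−u)/u.
f = 1.72 × (1 − 0.0340) / 0.0340 = 1.6615 / 0.0340 ≈ 48.9% per quarter.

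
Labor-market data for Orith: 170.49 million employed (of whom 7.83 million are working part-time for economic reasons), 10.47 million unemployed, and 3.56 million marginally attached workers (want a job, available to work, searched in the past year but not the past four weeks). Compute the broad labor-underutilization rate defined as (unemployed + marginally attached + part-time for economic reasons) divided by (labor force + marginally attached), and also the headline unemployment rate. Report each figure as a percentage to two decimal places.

Broad underutilization rate ≈ 11.85%; headline unemployment rate ≈ 5.79%.

Labor force = 170.49 + 10.47 = 180.96 million.
Numerator = 10.47 + 3.56 + 7.83 = 21.86 million.
Denominator = 180.96 + 3.56 = 184.52 million.
Broad rate = 21.86 / 184.52 = 11.85%.
Headline unemployment rate = 10.47 / 180.96 = 5.79%.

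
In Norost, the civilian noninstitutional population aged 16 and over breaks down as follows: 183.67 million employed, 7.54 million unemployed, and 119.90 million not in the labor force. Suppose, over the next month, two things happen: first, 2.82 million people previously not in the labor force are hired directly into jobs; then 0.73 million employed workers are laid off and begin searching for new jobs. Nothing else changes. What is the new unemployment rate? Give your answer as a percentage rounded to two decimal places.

Initially, labor force = 183.67 + 7.54 = 191.21 million, so u = 7.54/191.21 = 3.94%.
After the first change, employed and labor force both rise by 2.82; unemployed unchanged → E = 186.49, U = 7.54, labor force = 194.03 million.
After the second change, employed falls and unemployed rises by 0.73; labor force unchanged → E = 185.76, U = 8.27, labor force = 194.03 million.
New unemployment rate = 8.27 / 194.03 = 4.26%.

New unemployment rate ≈ 4.26%.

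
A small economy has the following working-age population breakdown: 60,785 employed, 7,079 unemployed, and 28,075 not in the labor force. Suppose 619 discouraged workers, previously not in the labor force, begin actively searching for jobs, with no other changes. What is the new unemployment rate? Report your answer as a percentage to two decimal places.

Initially, labor force = 60,785 + 7,079 = 67,864, so u = 7,079/67,864 = 10.43%.
After the change, unemployed and labor force both rise by 619 → E = 60,785, U = 7,698, labor force = 68,483.
New unemployment rate = 7,698 / 68,483 = 11.24%.

New unemployment rate ≈ 11.24%.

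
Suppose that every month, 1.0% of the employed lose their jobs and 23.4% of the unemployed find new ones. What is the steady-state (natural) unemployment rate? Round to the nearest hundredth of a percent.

At steady state the flows balance: s·E = f·U, so U/(E+U) = s/(s+f).
u* = 1.0 / (1.0 + 23.4) = 1.0 / 24.40 = 4.10%.

Steady-state unemployment rate ≈ 4.10%.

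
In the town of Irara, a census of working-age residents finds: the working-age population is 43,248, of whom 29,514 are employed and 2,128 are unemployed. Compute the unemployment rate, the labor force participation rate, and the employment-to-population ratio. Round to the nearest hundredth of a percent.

Labor force = employed + unemployed = 29,514 + 2,128 = 31,642.
Unemployment rate = 2,128 / 31,642 = 6.73%.
Labor force participation rate = 31,642 / 43,248 = 73.16%.
Employment-population ratio = 29,514 / 43,248 = 68.24%.

Unemployment rate ≈ 6.73%; labor force participation rate ≈ 73.16%; employment-population ratio ≈ 68.24%.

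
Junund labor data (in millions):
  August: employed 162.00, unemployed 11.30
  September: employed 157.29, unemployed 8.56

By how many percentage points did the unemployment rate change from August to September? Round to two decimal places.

August: labor force = 162.00 + 11.30 = 173.30; u = 11.30/173.30 = 6.52%.
September: labor force = 157.29 + 8.56 = 165.85; u = 8.56/165.85 = 5.16%.
Change = 5.16% − 6.52% = −1.36 pp.

The unemployment rate changed by −1.36 percentage points.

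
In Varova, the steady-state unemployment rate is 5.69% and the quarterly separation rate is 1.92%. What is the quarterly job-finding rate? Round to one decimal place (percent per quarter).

Job-finding rate ≈ 31.8% per quarter.

From u* = s/(s+f): f = s·(1−u)/u.
f = 1.92 × (1 − 0.0569) / 0.0569 = 1.8108 / 0.0569 ≈ 31.8% per quarter.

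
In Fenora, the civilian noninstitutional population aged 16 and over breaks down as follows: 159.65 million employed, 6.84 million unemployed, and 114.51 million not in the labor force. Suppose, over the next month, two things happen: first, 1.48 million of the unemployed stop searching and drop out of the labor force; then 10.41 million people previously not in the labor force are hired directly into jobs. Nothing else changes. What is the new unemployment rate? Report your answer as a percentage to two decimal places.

Initially, labor force = 159.65 + 6.84 = 166.49 million, so u = 6.84/166.49 = 4.11%.
After the first change, unemployed and labor force both fall by 1.48 → E = 159.65, U = 5.36, labor force = 165.01 million.
After the second change, employed and labor force both rise by 10.41; unemployed unchanged → E = 170.06, U = 5.36, labor force = 175.42 million.
New unemployment rate = 5.36 / 175.42 = 3.06%.

New unemployment rate ≈ 3.06%.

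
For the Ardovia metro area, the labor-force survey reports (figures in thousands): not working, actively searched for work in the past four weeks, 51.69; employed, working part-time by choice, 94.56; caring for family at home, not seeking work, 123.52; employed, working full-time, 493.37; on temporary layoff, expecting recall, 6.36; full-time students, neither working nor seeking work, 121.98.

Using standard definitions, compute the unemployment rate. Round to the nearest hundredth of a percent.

Employed = 94.56 + 493.37 = 587.93 thousand.
Unemployed = 51.69 + 6.36 = 58.05 thousand (jobless and actively searching, or on temporary layoff).
Labor force = 587.93 + 58.05 = 645.98 thousand.
Unemployment rate = 58.05 / 645.98 = 8.99%.

Unemployment rate ≈ 8.99%.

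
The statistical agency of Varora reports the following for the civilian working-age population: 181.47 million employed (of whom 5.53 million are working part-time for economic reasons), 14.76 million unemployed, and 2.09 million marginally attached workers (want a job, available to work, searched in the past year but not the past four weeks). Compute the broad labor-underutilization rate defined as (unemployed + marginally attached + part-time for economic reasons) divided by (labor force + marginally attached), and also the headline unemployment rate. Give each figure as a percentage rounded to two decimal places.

Broad underutilization rate ≈ 11.28%; headline unemployment rate ≈ 7.52%.

Labor force = 181.47 + 14.76 = 196.23 million.
Numerator = 14.76 + 2.09 + 5.53 = 22.38 million.
Denominator = 196.23 + 2.09 = 198.32 million.
Broad rate = 22.38 / 198.32 = 11.28%.
Headline unemployment rate = 14.76 / 196.23 = 7.52%.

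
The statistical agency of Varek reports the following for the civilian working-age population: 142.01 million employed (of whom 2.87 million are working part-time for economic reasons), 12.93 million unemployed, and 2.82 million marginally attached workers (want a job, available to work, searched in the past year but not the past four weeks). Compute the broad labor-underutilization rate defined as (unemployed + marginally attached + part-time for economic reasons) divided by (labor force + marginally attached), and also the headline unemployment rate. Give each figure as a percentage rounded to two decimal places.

Labor force = 142.01 + 12.93 = 154.94 million.
Numerator = 12.93 + 2.82 + 2.87 = 18.62 million.
Denominator = 154.94 + 2.82 = 157.76 million.
Broad rate = 18.62 / 157.76 = 11.80%.
Headline unemployment rate = 12.93 / 154.94 = 8.35%.

Broad underutilization rate ≈ 11.80%; headline unemployment rate ≈ 8.35%.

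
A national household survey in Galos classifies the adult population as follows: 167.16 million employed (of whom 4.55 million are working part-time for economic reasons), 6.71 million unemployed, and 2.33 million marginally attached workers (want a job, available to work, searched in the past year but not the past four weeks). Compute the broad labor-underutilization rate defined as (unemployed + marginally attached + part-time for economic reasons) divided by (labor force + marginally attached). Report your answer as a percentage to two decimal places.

Labor force = 167.16 + 6.71 = 173.87 million.
Numerator = 6.71 + 2.33 + 4.55 = 13.59 million.
Denominator = 173.87 + 2.33 = 176.20 million.
Broad rate = 13.59 / 176.20 = 7.71%.

Broad underutilization rate ≈ 7.71%.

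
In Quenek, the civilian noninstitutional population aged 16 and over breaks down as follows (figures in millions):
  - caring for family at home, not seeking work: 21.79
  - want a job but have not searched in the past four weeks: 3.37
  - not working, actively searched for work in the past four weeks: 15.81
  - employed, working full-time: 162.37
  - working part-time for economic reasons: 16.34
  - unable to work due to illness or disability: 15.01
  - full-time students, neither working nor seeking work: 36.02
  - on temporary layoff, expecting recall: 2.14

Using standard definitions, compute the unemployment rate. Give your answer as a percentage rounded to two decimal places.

Employed = 162.37 + 16.34 = 178.71 million (anyone who worked, including part-time for economic reasons, counts as employed).
Unemployed = 15.81 + 2.14 = 17.95 million (jobless and actively searching, or on temporary layoff).
Labor force = 178.71 + 17.95 = 196.66 million.
Unemployment rate = 17.95 / 196.66 = 9.13%.

Unemployment rate ≈ 9.13%.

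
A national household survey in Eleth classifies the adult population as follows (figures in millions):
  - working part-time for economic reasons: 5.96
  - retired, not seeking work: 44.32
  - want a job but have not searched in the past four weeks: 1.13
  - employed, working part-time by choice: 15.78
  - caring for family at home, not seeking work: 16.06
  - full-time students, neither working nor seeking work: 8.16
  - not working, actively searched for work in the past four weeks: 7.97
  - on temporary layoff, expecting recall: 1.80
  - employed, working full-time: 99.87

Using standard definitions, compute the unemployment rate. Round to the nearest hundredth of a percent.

Unemployment rate ≈ 7.44%.

Employed = 5.96 + 15.78 + 99.87 = 121.61 million (anyone who worked, including part-time for economic reasons, counts as employed).
Unemployed = 7.97 + 1.80 = 9.77 million (jobless and actively searching, or on temporary layoff).
Labor force = 121.61 + 9.77 = 131.38 million.
Unemployment rate = 9.77 / 131.38 = 7.44%.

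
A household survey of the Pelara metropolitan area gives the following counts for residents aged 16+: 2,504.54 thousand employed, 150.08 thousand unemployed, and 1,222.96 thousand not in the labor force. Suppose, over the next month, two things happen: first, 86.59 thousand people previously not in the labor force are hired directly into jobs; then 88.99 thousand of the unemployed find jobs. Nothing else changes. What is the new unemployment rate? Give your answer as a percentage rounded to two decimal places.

New unemployment rate ≈ 2.23%.

Initially, labor force = 2,504.54 + 150.08 = 2,654.62 thousand, so u = 150.08/2,654.62 = 5.65%.
After the first change, employed and labor force both rise by 86.59; unemployed unchanged → E = 2,591.13, U = 150.08, labor force = 2,741.21 thousand.
After the second change, unemployed falls and employed rises by 88.99; labor force unchanged → E = 2,680.12, U = 61.09, labor force = 2,741.21 thousand.
New unemployment rate = 61.09 / 2,741.21 = 2.23%.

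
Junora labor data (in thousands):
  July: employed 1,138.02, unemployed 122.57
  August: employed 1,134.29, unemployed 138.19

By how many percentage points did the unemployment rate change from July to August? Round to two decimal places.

July: labor force = 1,138.02 + 122.57 = 1,260.59; u = 122.57/1,260.59 = 9.72%.
August: labor force = 1,134.29 + 138.19 = 1,272.48; u = 138.19/1,272.48 = 10.86%.
Change = 10.86% − 9.72% = +1.14 pp.

The unemployment rate changed by +1.14 percentage points.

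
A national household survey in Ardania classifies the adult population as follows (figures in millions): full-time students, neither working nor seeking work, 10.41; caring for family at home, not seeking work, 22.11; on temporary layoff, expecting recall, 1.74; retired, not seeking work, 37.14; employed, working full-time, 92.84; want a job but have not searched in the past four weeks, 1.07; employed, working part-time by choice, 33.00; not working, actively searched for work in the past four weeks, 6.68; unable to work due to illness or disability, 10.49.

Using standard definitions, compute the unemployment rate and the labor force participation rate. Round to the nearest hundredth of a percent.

Unemployment rate ≈ 6.27%; labor force participation rate ≈ 62.31%.

Employed = 92.84 + 33.00 = 125.84 million.
Unemployed = 1.74 + 6.68 = 8.42 million (jobless and actively searching, or on temporary layoff).
Labor force = 125.84 + 8.42 = 134.26 million.
Not in labor force = 10.41 + 22.11 + 37.14 + 1.07 + 10.49 = 81.22 million (those not working and not actively searching are outside the labor force — including those who want a job but have given up searching).
Civilian working-age population = 134.26 + 81.22 = 215.48 million.
Unemployment rate = 8.42 / 134.26 = 6.27%.
Labor force participation rate = 134.26 / 215.48 = 62.31%.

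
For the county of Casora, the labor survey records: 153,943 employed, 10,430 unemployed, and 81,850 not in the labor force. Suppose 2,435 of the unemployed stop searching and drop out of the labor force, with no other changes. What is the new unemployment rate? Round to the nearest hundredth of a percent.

Initially, labor force = 153,943 + 10,430 = 164,373, so u = 10,430/164,373 = 6.35%.
After the change, unemployed and labor force both fall by 2,435 → E = 153,943, U = 7,995, labor force = 161,938.
New unemployment rate = 7,995 / 161,938 = 4.94%.

New unemployment rate ≈ 4.94%.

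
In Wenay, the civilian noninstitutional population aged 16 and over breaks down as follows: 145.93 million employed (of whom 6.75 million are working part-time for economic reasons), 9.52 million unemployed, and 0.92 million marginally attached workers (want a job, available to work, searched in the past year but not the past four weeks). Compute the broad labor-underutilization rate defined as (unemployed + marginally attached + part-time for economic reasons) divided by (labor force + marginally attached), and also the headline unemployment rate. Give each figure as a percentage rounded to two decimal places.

Broad underutilization rate ≈ 10.99%; headline unemployment rate ≈ 6.12%.

Labor force = 145.93 + 9.52 = 155.45 million.
Numerator = 9.52 + 0.92 + 6.75 = 17.19 million.
Denominator = 155.45 + 0.92 = 156.37 million.
Broad rate = 17.19 / 156.37 = 10.99%.
Headline unemployment rate = 9.52 / 155.45 = 6.12%.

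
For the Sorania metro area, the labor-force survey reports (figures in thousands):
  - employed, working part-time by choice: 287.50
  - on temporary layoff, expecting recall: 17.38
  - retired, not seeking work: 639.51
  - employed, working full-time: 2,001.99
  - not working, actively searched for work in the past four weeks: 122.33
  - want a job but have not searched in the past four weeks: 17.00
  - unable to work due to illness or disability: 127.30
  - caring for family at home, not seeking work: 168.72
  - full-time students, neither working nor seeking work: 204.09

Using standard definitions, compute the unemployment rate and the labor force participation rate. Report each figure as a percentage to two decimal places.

Employed = 287.50 + 2,001.99 = 2,289.49 thousand.
Unemployed = 17.38 + 122.33 = 139.71 thousand (jobless and actively searching, or on temporary layoff).
Labor force = 2,289.49 + 139.71 = 2,429.20 thousand.
Not in labor force = 639.51 + 17.00 + 127.30 + 168.72 + 204.09 = 1,156.62 thousand (those not working and not actively searching are outside the labor force — including those who want a job but have given up searching).
Civilian working-age population = 2,429.20 + 1,156.62 = 3,585.82 thousand.
Unemployment rate = 139.71 / 2,429.20 = 5.75%.
Labor force participation rate = 2,429.20 / 3,585.82 = 67.74%.

Unemployment rate ≈ 5.75%; labor force participation rate ≈ 67.74%.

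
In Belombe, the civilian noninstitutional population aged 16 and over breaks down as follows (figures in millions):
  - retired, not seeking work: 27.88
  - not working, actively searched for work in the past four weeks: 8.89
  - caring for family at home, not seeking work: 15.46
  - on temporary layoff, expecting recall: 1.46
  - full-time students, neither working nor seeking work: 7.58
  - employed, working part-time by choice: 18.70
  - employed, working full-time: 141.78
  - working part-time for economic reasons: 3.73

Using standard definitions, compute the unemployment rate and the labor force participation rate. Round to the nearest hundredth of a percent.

Employed = 18.70 + 141.78 + 3.73 = 164.21 million (anyone who worked, including part-time for economic reasons, counts as employed).
Unemployed = 8.89 + 1.46 = 10.35 million (jobless and actively searching, or on temporary layoff).
Labor force = 164.21 + 10.35 = 174.56 million.
Not in labor force = 27.88 + 15.46 + 7.58 = 50.92 million (those not working and not actively searching are outside the labor force).
Civilian working-age population = 174.56 + 50.92 = 225.48 million.
Unemployment rate = 10.35 / 174.56 = 5.93%.
Labor force participation rate = 174.56 / 225.48 = 77.42%.

Unemployment rate ≈ 5.93%; labor force participation rate ≈ 77.42%.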